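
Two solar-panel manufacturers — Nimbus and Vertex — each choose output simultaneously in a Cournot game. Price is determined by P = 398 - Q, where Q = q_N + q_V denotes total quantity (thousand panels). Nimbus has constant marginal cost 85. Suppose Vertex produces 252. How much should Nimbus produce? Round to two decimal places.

With the rival's output fixed at 252, Nimbus's profit is π_N = (398 - 252 - q_N)q_N - (85q_N) = (146 - q_N)q_N - (85q_N).
∂π_N/∂q_N = 61 - 2q_N = 0, so q_N = 61/2.

30.50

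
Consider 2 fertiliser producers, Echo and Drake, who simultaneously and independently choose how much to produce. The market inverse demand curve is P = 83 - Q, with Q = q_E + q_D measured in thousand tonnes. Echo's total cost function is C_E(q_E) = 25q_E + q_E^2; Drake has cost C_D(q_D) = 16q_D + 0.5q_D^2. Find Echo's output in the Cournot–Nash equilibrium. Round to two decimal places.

9.73

Echo's profit: π_E = (83 - Q)q_E - (25q_E + q_E²). Setting ∂π_E/∂q_E = 0: 58 - 4q_E - (q_D) = 0.
Drake's profit: π_D = (83 - Q)q_D - (16q_D + (1/2)q_D²). Setting ∂π_D/∂q_D = 0: 67 - 3q_D - (q_E) = 0.
Rearranging gives the reaction functions q_E = (58 - q_D)/4 and q_D = (67 - q_E)/3.
Substituting one into the other gives q_E = 107/11 and q_D = 210/11.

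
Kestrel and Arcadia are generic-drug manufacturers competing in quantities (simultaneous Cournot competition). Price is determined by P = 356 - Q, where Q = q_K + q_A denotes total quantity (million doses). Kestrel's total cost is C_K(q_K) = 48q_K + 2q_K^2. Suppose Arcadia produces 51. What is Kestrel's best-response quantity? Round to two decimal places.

With the rival's output fixed at 51, Kestrel's profit is π_K = (356 - 51 - q_K)q_K - (48q_K + 2q_K²) = (305 - q_K)q_K - (48q_K + 2q_K²).
∂π_K/∂q_K = 257 - 6q_K = 0, so q_K = 257/6.

42.83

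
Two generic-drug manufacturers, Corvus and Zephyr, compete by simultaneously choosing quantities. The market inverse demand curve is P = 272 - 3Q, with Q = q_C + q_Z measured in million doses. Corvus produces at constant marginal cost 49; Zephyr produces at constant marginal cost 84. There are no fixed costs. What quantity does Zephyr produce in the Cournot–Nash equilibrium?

17

Corvus's profit: π_C = (272 - 3Q)q_C - (49q_C). Setting ∂π_C/∂q_C = 0: 223 - 6q_C - 3(q_Z) = 0.
Zephyr's first-order condition: 188 - 6q_Z - 3(q_C) = 0.
Rearranging gives the reaction functions q_C = (223 - 3q_Z)/6 and q_Z = (188 - 3q_C)/6.
Substituting one into the other gives q_C = 86/3 and q_Z = 17.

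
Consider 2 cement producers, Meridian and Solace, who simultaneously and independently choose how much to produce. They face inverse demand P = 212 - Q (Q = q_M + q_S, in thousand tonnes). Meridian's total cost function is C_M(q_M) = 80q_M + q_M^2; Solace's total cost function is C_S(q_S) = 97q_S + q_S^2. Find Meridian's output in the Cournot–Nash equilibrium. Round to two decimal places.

27.53

Meridian's profit: π_M = (212 - Q)q_M - (80q_M + q_M²). Setting ∂π_M/∂q_M = 0: 132 - 4q_M - (q_S) = 0.
Solace's profit: π_S = (212 - Q)q_S - (97q_S + q_S²). Setting ∂π_S/∂q_S = 0: 115 - 4q_S - (q_M) = 0.
So q_M = (132 - q_S)/4 and q_S = (115 - q_M)/4.
Solving the pair: q_M = 413/15, q_S = 328/15.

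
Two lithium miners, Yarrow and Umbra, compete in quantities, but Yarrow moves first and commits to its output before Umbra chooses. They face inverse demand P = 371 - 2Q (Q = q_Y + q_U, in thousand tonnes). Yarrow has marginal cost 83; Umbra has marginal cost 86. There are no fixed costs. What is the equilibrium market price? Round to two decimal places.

155.75

Solve by backward induction. Given q_Y, the follower Umbra maximises π_U = (371 - 2q_Y - 2q_U)q_U - 86q_U.
Follower FOC: 285 - 2q_Y - 4q_U = 0, so q_U(q_Y) = (285 - 2q_Y)/4.
The leader anticipates this reaction. Substituting into P = 371 - 2Q gives P = 457/2 - q_Y, so π_Y = (457/2 - q_Y)q_Y - 83q_Y.
The leader's first-order condition 291/2 - 2q_Y = 0 yields q_Y = 291/4.
Then q_U = (285 - 2·(291/4))/4 = 279/8.
Total output Q = 861/8, so price P = 371 - 2·(861/8) = 623/4.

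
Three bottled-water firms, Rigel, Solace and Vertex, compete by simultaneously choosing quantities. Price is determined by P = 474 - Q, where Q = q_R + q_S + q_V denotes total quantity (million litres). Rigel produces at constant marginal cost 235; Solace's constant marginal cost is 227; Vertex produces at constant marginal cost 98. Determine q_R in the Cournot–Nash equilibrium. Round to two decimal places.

23.50

Rigel's profit: π_R = (474 - Q)q_R - (235q_R). Setting ∂π_R/∂q_R = 0: 239 - 2q_R - (q_S + q_V) = 0.
Solace's profit: π_S = (474 - Q)q_S - (227q_S). Setting ∂π_S/∂q_S = 0: 247 - 2q_S - (q_R + q_V) = 0.
Vertex's first-order condition: 376 - 2q_V - (q_R + q_S) = 0.
Adding the 3 first-order conditions: 862 − 4Q = 0, so Q = 431/2.
Back-substituting: q_R = (239 − 431/2) = 47/2, q_S = (247 − 431/2) = 63/2, q_V = (376 − 431/2) = 321/2.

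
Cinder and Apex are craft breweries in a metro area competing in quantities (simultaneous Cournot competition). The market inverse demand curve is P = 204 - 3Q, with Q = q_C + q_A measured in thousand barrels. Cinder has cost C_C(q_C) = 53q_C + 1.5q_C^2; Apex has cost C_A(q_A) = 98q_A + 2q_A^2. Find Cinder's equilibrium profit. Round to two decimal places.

974.53

Cinder's profit: π_C = (204 - 3Q)q_C - (53q_C + (3/2)q_C²). Setting ∂π_C/∂q_C = 0: 151 - 9q_C - 3(q_A) = 0.
Apex's first-order condition: 106 - 10q_A - 3(q_C) = 0.
Best responses: q_C = (151 - 3q_A)/9, q_A = (106 - 3q_C)/10.
Solving the pair: q_C = 1192/81, q_A = 167/27.
Price P = 204 - 3·(1693/81) = 141.2963.
Cinder's profit: 141.2963·(1192/81) - 53·(1192/81) - (3/2)(1192/81)² = 974.5295.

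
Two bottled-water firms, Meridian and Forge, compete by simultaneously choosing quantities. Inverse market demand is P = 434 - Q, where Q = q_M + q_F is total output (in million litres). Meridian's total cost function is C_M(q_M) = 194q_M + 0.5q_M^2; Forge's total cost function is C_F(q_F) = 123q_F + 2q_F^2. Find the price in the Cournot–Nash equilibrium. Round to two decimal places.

Meridian's profit: π_M = (434 - Q)q_M - (194q_M + (1/2)q_M²). Setting ∂π_M/∂q_M = 0: 240 - 3q_M - (q_F) = 0.
Forge's first-order condition: 311 - 6q_F - (q_M) = 0.
Best responses: q_M = (240 - q_F)/3, q_F = (311 - q_M)/6.
Solving the pair: q_M = 1129/17, q_F = 693/17.
Total output Q = 1822/17, so price P = 434 - 1822/17 = 326.8235.

326.82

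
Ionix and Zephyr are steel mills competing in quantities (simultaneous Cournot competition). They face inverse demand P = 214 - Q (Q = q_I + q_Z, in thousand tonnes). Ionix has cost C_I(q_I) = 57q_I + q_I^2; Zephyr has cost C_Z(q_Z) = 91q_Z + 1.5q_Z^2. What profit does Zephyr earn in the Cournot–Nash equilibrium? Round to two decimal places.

Ionix's profit: π_I = (214 - Q)q_I - (57q_I + q_I²). Setting ∂π_I/∂q_I = 0: 157 - 4q_I - (q_Z) = 0.
Zephyr's profit: π_Z = (214 - Q)q_Z - (91q_Z + (3/2)q_Z²). Setting ∂π_Z/∂q_Z = 0: 123 - 5q_Z - (q_I) = 0.
Rearranging gives the reaction functions q_I = (157 - q_Z)/4 and q_Z = (123 - q_I)/5.
Substituting one into the other gives q_I = 662/19 and q_Z = 335/19.
Price P = 214 - 997/19 = 161.5263.
Zephyr's profit: 161.5263·(335/19) - 91·(335/19) - (3/2)(335/19)² = 777.1814.

777.18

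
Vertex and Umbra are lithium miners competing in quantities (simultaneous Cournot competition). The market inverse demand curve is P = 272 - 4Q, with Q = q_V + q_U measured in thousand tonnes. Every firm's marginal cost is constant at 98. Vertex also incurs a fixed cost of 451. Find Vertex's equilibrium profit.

A representative firm's profit is π_i = q_i(272 - 4Q) - 98q_i.
Setting ∂π_i/∂q_i = 0 with rivals' quantities fixed: 174 - 8q_i - 4q_j = 0.
With identical firms every q_j equals q_i, so q_j = q_i and 174 = 12q_i, giving q_i = 29/2.
Price P = 272 - 4·29 = 156.
Vertex's profit: (156 - 98)·(29/2) - 451 = 390.

390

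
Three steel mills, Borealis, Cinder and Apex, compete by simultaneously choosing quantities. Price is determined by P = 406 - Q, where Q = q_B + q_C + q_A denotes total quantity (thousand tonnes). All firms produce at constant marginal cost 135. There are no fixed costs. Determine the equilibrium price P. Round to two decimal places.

202.75

Each firm earns π_i = (406 - Q)q_i - 135q_i.
First-order condition (treating rivals' output as given): 271 - 2q_i - Σ_{j≠i} q_j = 0.
By symmetry each firm produces the same amount; substituting Σ_{j≠i} q_j = 2q_i yields q_i = 271/4.
Total output Q = 813/4, so price P = 406 - 813/4 = 811/4.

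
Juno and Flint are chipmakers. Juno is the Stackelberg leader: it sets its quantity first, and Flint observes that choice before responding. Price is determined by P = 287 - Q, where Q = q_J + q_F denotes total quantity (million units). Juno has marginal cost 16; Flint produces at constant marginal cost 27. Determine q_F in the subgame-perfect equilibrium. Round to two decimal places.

59.50

The follower Flint best-responds to any q_J: π_F = (287 - Q)q_F - 27q_F.
Follower FOC: 260 - q_J - 2q_F = 0, so q_F(q_J) = (260 - q_J)/2.
Juno substitutes q_F(q_J) into its own profit: π_J = q_J(287 - q_J - (260 - q_J)/2) - 16q_J = (157 - (1/2)q_J)q_J - 16q_J.
The leader's first-order condition 141 - q_J = 0 yields q_J = 141.
Then q_F = (260 - 141)/2 = 119/2.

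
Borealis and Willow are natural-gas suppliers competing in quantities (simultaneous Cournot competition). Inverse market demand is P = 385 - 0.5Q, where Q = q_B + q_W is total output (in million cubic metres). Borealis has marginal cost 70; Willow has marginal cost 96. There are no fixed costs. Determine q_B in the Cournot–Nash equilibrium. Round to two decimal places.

227.33

Borealis's profit: π_B = (385 - 0.5Q)q_B - (70q_B). Setting ∂π_B/∂q_B = 0: 315 - q_B - (1/2)(q_W) = 0.
Willow's first-order condition: 289 - q_W - (1/2)(q_B) = 0.
So q_B = (315 - (1/2)q_W) and q_W = (289 - (1/2)q_B).
Substituting one into the other gives q_B = 682/3 and q_W = 526/3.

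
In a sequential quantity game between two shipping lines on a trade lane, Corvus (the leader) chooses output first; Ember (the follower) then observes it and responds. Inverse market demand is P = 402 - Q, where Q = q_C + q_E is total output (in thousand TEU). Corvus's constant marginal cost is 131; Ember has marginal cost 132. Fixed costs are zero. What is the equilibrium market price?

Solve by backward induction. Given q_C, the follower Ember maximises π_E = (402 - q_C - q_E)q_E - 132q_E.
Follower FOC: 270 - q_C - 2q_E = 0, so q_E(q_C) = (270 - q_C)/2.
The leader anticipates this reaction. Substituting into P = 402 - Q gives P = 267 - (1/2)q_C, so π_C = (267 - (1/2)q_C)q_C - 131q_C.
The leader's first-order condition 136 - q_C = 0 yields q_C = 136.
Then q_E = (270 - 136)/2 = 67.
Total output Q = 203, so price P = 402 - 203 = 199.

199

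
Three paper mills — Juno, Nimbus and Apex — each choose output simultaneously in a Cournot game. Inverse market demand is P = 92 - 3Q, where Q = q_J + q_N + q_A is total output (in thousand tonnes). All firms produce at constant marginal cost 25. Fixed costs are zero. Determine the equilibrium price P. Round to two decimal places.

A representative firm's profit is π_i = q_i(92 - 3Q) - 25q_i.
Setting ∂π_i/∂q_i = 0 with rivals' quantities fixed: 67 - 6q_i - 3·Σ_{j≠i} q_j = 0.
By symmetry each firm produces the same amount; substituting Σ_{j≠i} q_j = 2q_i yields q_i = 67/12.
Total output Q = 67/4, so price P = 92 - 3·(67/4) = 167/4.

41.75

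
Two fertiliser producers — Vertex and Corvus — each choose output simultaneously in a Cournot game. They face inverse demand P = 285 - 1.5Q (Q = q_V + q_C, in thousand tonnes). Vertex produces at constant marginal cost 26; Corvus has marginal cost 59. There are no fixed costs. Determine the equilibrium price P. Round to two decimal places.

Vertex's profit: π_V = (285 - 1.5Q)q_V - (26q_V). Setting ∂π_V/∂q_V = 0: 259 - 3q_V - (3/2)(q_C) = 0.
Corvus's profit: π_C = (285 - 1.5Q)q_C - (59q_C). Setting ∂π_C/∂q_C = 0: 226 - 3q_C - (3/2)(q_V) = 0.
Best responses: q_V = (259 - (3/2)q_C)/3, q_C = (226 - (3/2)q_V)/3.
Solving the pair: q_V = 584/9, q_C = 386/9.
Total output Q = 970/9, so price P = 285 - (3/2)·(970/9) = 370/3.

123.33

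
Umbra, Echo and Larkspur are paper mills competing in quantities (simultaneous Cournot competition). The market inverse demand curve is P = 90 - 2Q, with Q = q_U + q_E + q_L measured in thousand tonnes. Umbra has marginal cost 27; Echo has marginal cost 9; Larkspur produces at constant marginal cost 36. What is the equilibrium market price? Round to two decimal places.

Umbra's profit: π_U = (90 - 2Q)q_U - (27q_U). Setting ∂π_U/∂q_U = 0: 63 - 4q_U - 2(q_E + q_L) = 0.
Echo's profit: π_E = (90 - 2Q)q_E - (9q_E). Setting ∂π_E/∂q_E = 0: 81 - 4q_E - 2(q_U + q_L) = 0.
Larkspur's first-order condition: 54 - 4q_L - 2(q_U + q_E) = 0.
Adding the 3 first-order conditions: 198 − 8Q = 0, so Q = 99/4.
Back-substituting: q_U = (63 − 99/2)/2 = 27/4, q_E = (81 − 99/2)/2 = 63/4, q_L = (54 − 99/2)/2 = 9/4.
Total output Q = 99/4, so price P = 90 - 2·(99/4) = 81/2.

40.50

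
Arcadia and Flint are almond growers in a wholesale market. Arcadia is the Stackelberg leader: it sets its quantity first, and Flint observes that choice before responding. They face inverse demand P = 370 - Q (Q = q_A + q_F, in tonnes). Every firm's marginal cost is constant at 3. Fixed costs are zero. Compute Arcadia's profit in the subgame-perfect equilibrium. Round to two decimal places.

Solve by backward induction. Given q_A, the follower Flint maximises π_F = (370 - q_A - q_F)q_F - 3q_F.
Setting the follower's marginal profit to zero, 367 - q_A - 2q_F = 0, i.e. q_F = (367 - q_A)/2.
Arcadia substitutes q_F(q_A) into its own profit: π_A = q_A(370 - q_A - (367 - q_A)/2) - 3q_A = (373/2 - (1/2)q_A)q_A - 3q_A.
Maximising: ∂π_A/∂q_A = 367/2 - q_A = 0, giving q_A = 367/2.
Then q_F = (367 - 367/2)/2 = 367/4.
Price P = 370 - 1101/4 = 379/4.
Arcadia's profit: (379/4 - 3)·(367/2) = 16836.1250.

16836.13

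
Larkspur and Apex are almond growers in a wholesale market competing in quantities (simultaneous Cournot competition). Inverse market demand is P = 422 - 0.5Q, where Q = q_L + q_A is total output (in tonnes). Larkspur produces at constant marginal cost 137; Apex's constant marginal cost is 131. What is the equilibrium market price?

230

Larkspur's profit: π_L = (422 - 0.5Q)q_L - (137q_L). Setting ∂π_L/∂q_L = 0: 285 - q_L - (1/2)(q_A) = 0.
Apex's profit: π_A = (422 - 0.5Q)q_A - (131q_A). Setting ∂π_A/∂q_A = 0: 291 - q_A - (1/2)(q_L) = 0.
Best responses: q_L = (285 - (1/2)q_A), q_A = (291 - (1/2)q_L).
Solving the pair: q_L = 186, q_A = 198.
Total output Q = 384, so price P = 422 - (1/2)·384 = 230.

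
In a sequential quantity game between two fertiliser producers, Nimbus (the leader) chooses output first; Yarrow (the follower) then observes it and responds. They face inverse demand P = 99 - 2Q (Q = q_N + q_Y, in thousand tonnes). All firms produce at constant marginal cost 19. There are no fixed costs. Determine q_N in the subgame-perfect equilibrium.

The follower Yarrow best-responds to any q_N: π_Y = (99 - 2Q)q_Y - 19q_Y.
Setting the follower's marginal profit to zero, 80 - 2q_N - 4q_Y = 0, i.e. q_Y = (80 - 2q_N)/4.
The leader anticipates this reaction. Substituting into P = 99 - 2Q gives P = 59 - q_N, so π_N = (59 - q_N)q_N - 19q_N.
Maximising: ∂π_N/∂q_N = 40 - 2q_N = 0, giving q_N = 20.
Then q_Y = (80 - 2·20)/4 = 10.

20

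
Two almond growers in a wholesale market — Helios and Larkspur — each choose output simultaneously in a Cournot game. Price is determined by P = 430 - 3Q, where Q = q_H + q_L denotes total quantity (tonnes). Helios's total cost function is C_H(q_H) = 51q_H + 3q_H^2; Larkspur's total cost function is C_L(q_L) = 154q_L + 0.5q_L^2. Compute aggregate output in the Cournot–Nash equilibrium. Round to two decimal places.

Helios's profit: π_H = (430 - 3Q)q_H - (51q_H + 3q_H²). Setting ∂π_H/∂q_H = 0: 379 - 12q_H - 3(q_L) = 0.
Larkspur's profit: π_L = (430 - 3Q)q_L - (154q_L + (1/2)q_L²). Setting ∂π_L/∂q_L = 0: 276 - 7q_L - 3(q_H) = 0.
Best responses: q_H = (379 - 3q_L)/12, q_L = (276 - 3q_H)/7.
Substituting one into the other gives q_H = 73/3 and q_L = 29.
Total output Q = 73/3 + 29 = 160/3.

53.33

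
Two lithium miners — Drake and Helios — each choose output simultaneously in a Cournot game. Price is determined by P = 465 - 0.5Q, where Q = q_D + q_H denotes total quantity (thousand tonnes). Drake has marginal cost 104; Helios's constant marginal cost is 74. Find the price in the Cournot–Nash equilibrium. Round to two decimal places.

214.33

Drake's profit: π_D = (465 - 0.5Q)q_D - (104q_D). Setting ∂π_D/∂q_D = 0: 361 - q_D - (1/2)(q_H) = 0.
Helios's first-order condition: 391 - q_H - (1/2)(q_D) = 0.
So q_D = (361 - (1/2)q_H) and q_H = (391 - (1/2)q_D).
Solving the pair: q_D = 662/3, q_H = 842/3.
Total output Q = 1504/3, so price P = 465 - (1/2)·(1504/3) = 643/3.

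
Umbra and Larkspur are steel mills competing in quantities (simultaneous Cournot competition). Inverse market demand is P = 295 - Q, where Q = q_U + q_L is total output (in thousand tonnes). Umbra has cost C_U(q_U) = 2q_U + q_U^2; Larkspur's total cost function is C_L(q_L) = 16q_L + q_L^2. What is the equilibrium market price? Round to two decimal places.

Umbra's profit: π_U = (295 - Q)q_U - (2q_U + q_U²). Setting ∂π_U/∂q_U = 0: 293 - 4q_U - (q_L) = 0.
Larkspur's first-order condition: 279 - 4q_L - (q_U) = 0.
Best responses: q_U = (293 - q_L)/4, q_L = (279 - q_U)/4.
Substituting one into the other gives q_U = 893/15 and q_L = 823/15.
Total output Q = 572/5, so price P = 295 - 572/5 = 903/5.

180.60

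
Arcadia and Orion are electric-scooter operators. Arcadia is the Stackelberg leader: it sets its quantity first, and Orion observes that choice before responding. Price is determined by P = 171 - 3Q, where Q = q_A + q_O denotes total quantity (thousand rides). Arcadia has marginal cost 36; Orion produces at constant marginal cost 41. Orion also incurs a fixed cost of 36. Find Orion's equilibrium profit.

The follower Orion best-responds to any q_A: π_O = (171 - 3Q)q_O - 41q_O.
∂π_O/∂q_O = 130 - 3q_A - 6q_O = 0 gives the reaction function q_O = (130 - 3q_A)/6.
The leader anticipates this reaction. Substituting into P = 171 - 3Q gives P = 106 - (3/2)q_A, so π_A = (106 - (3/2)q_A)q_A - 36q_A.
Leader FOC: 70 - 3q_A = 0, so q_A = 70/3.
Then q_O = (130 - 3·(70/3))/6 = 10.
Price P = 171 - 3·(100/3) = 71.
Orion's profit: (71 - 41)·10 - 36 = 264.

264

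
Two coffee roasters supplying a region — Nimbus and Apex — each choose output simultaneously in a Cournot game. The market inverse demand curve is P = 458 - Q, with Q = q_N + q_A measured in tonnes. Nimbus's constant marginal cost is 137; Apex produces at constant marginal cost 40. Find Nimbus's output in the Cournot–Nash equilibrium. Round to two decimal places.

Nimbus's profit: π_N = (458 - Q)q_N - (137q_N). Setting ∂π_N/∂q_N = 0: 321 - 2q_N - (q_A) = 0.
Apex's first-order condition: 418 - 2q_A - (q_N) = 0.
Best responses: q_N = (321 - q_A)/2, q_A = (418 - q_N)/2.
Solving the pair: q_N = 224/3, q_A = 515/3.

74.67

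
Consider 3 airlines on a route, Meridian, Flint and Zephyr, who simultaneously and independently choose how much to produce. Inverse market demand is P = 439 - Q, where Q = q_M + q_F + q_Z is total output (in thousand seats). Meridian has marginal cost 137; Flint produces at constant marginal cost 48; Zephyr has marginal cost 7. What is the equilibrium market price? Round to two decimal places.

157.75

Meridian's profit: π_M = (439 - Q)q_M - (137q_M). Setting ∂π_M/∂q_M = 0: 302 - 2q_M - (q_F + q_Z) = 0.
Flint's profit: π_F = (439 - Q)q_F - (48q_F). Setting ∂π_F/∂q_F = 0: 391 - 2q_F - (q_M + q_Z) = 0.
Zephyr's profit: π_Z = (439 - Q)q_Z - (7q_Z). Setting ∂π_Z/∂q_Z = 0: 432 - 2q_Z - (q_M + q_F) = 0.
Adding the 3 first-order conditions: 1125 − 4Q = 0, so Q = 1125/4.
Back-substituting: q_M = (302 − 1125/4) = 83/4, q_F = (391 − 1125/4) = 439/4, q_Z = (432 − 1125/4) = 603/4.
Total output Q = 1125/4, so price P = 439 - 1125/4 = 631/4.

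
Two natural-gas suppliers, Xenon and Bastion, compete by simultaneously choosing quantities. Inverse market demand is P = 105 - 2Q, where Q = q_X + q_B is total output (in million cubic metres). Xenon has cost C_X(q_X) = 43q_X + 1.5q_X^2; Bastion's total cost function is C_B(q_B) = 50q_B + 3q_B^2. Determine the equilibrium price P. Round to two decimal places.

81.64

Xenon's profit: π_X = (105 - 2Q)q_X - (43q_X + (3/2)q_X²). Setting ∂π_X/∂q_X = 0: 62 - 7q_X - 2(q_B) = 0.
Bastion's profit: π_B = (105 - 2Q)q_B - (50q_B + 3q_B²). Setting ∂π_B/∂q_B = 0: 55 - 10q_B - 2(q_X) = 0.
Rearranging gives the reaction functions q_X = (62 - 2q_B)/7 and q_B = (55 - 2q_X)/10.
Substituting one into the other gives q_X = 85/11 and q_B = 87/22.
Total output Q = 257/22, so price P = 105 - 2·(257/22) = 898/11.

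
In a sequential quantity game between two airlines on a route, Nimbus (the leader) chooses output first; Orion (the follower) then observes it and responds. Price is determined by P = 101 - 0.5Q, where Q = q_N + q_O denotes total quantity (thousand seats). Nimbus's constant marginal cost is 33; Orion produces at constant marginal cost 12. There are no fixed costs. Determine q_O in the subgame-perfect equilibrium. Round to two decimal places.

65.50

Solve by backward induction. Given q_N, the follower Orion maximises π_O = (101 - (1/2)q_N - (1/2)q_O)q_O - 12q_O.
∂π_O/∂q_O = 89 - (1/2)q_N - q_O = 0 gives the reaction function q_O = (89 - (1/2)q_N).
Nimbus substitutes q_O(q_N) into its own profit: π_N = q_N(101 - (1/2)q_N - (89 - (1/2)q_N)/2) - 33q_N = (113/2 - (1/4)q_N)q_N - 33q_N.
Maximising: ∂π_N/∂q_N = 47/2 - (1/2)q_N = 0, giving q_N = 47.
Then q_O = (89 - (1/2)·47) = 131/2.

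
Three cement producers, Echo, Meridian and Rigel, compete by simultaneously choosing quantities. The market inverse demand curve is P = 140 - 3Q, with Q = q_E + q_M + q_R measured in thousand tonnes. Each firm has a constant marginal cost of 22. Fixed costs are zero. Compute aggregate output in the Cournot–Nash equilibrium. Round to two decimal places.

29.50

Each firm earns π_i = (140 - 3Q)q_i - 22q_i.
First-order condition (treating rivals' output as given): 118 - 6q_i - 3·Σ_{j≠i} q_j = 0.
By symmetry each firm produces the same amount; substituting Σ_{j≠i} q_j = 2q_i yields q_i = 118/12 = 59/6.
Total output Q = 59/6 + 59/6 + 59/6 = 59/2.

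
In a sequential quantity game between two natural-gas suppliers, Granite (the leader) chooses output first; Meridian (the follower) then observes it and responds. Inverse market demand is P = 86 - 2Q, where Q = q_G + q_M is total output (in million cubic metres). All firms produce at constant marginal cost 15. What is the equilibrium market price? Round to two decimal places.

Solve by backward induction. Given q_G, the follower Meridian maximises π_M = (86 - 2q_G - 2q_M)q_M - 15q_M.
Setting the follower's marginal profit to zero, 71 - 2q_G - 4q_M = 0, i.e. q_M = (71 - 2q_G)/4.
Granite substitutes q_M(q_G) into its own profit: π_G = q_G(86 - 2q_G - (71 - 2q_G)/2) - 15q_G = (101/2 - q_G)q_G - 15q_G.
The leader's first-order condition 71/2 - 2q_G = 0 yields q_G = 71/4.
Then q_M = (71 - 2·(71/4))/4 = 71/8.
Total output Q = 213/8, so price P = 86 - 2·(213/8) = 131/4.

32.75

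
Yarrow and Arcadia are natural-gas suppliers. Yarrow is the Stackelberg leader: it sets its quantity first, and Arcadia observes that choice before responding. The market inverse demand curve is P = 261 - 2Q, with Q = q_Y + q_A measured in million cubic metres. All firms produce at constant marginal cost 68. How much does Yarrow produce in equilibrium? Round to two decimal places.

The follower Arcadia best-responds to any q_Y: π_A = (261 - 2Q)q_A - 68q_A.
Follower FOC: 193 - 2q_Y - 4q_A = 0, so q_A(q_Y) = (193 - 2q_Y)/4.
Yarrow substitutes q_A(q_Y) into its own profit: π_Y = q_Y(261 - 2q_Y - (193 - 2q_Y)/2) - 68q_Y = (329/2 - q_Y)q_Y - 68q_Y.
Leader FOC: 193/2 - 2q_Y = 0, so q_Y = 193/4.
Then q_A = (193 - 2·(193/4))/4 = 193/8.

48.25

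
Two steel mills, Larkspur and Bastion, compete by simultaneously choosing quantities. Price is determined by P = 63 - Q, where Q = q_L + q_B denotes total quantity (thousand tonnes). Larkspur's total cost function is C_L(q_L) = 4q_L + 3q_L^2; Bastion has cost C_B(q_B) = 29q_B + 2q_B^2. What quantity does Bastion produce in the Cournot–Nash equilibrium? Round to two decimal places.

4.53

Larkspur's profit: π_L = (63 - Q)q_L - (4q_L + 3q_L²). Setting ∂π_L/∂q_L = 0: 59 - 8q_L - (q_B) = 0.
Bastion's profit: π_B = (63 - Q)q_B - (29q_B + 2q_B²). Setting ∂π_B/∂q_B = 0: 34 - 6q_B - (q_L) = 0.
Rearranging gives the reaction functions q_L = (59 - q_B)/8 and q_B = (34 - q_L)/6.
Solving the pair: q_L = 320/47, q_B = 213/47.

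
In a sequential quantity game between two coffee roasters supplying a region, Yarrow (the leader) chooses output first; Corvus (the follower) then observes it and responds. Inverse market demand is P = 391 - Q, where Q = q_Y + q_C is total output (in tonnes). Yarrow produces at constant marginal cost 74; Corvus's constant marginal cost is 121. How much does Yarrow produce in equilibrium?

182

The follower Corvus best-responds to any q_Y: π_C = (391 - Q)q_C - 121q_C.
Setting the follower's marginal profit to zero, 270 - q_Y - 2q_C = 0, i.e. q_C = (270 - q_Y)/2.
The leader anticipates this reaction. Substituting into P = 391 - Q gives P = 256 - (1/2)q_Y, so π_Y = (256 - (1/2)q_Y)q_Y - 74q_Y.
Maximising: ∂π_Y/∂q_Y = 182 - q_Y = 0, giving q_Y = 182.
Then q_C = (270 - 182)/2 = 44.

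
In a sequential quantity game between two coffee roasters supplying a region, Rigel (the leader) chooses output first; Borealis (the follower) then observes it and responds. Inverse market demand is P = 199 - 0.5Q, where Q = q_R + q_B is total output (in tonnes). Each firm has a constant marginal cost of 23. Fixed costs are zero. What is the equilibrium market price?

Solve by backward induction. Given q_R, the follower Borealis maximises π_B = (199 - (1/2)q_R - (1/2)q_B)q_B - 23q_B.
∂π_B/∂q_B = 176 - (1/2)q_R - q_B = 0 gives the reaction function q_B = (176 - (1/2)q_R).
The leader anticipates this reaction. Substituting into P = 199 - 0.5Q gives P = 111 - (1/4)q_R, so π_R = (111 - (1/4)q_R)q_R - 23q_R.
The leader's first-order condition 88 - (1/2)q_R = 0 yields q_R = 176.
Then q_B = (176 - (1/2)·176) = 88.
Total output Q = 264, so price P = 199 - (1/2)·264 = 67.

67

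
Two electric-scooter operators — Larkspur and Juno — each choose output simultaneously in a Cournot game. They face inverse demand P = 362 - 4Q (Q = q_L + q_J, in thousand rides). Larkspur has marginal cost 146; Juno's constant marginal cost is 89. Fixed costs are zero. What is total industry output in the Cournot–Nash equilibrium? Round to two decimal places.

40.75

Larkspur's profit: π_L = (362 - 4Q)q_L - (146q_L). Setting ∂π_L/∂q_L = 0: 216 - 8q_L - 4(q_J) = 0.
Juno's first-order condition: 273 - 8q_J - 4(q_L) = 0.
Rearranging gives the reaction functions q_L = (216 - 4q_J)/8 and q_J = (273 - 4q_L)/8.
Substituting one into the other gives q_L = 53/4 and q_J = 55/2.
Total output Q = 53/4 + 55/2 = 163/4.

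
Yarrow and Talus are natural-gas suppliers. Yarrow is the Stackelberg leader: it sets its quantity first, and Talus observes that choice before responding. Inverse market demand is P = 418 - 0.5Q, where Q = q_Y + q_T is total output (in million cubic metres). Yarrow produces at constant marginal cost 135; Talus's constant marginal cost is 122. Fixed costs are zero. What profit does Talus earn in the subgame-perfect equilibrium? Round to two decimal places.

Solve by backward induction. Given q_Y, the follower Talus maximises π_T = (418 - (1/2)q_Y - (1/2)q_T)q_T - 122q_T.
Follower FOC: 296 - (1/2)q_Y - q_T = 0, so q_T(q_Y) = (296 - (1/2)q_Y).
The leader anticipates this reaction. Substituting into P = 418 - 0.5Q gives P = 270 - (1/4)q_Y, so π_Y = (270 - (1/4)q_Y)q_Y - 135q_Y.
Leader FOC: 135 - (1/2)q_Y = 0, so q_Y = 270.
Then q_T = (296 - (1/2)·270) = 161.
Price P = 418 - (1/2)·431 = 405/2.
Talus's profit: (405/2 - 122)·161 = 12960.5000.

12960.50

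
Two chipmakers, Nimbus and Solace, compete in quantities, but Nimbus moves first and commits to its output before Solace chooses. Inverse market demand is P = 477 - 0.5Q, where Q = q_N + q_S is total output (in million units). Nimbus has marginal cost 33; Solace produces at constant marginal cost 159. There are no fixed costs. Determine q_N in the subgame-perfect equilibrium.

570

Solve by backward induction. Given q_N, the follower Solace maximises π_S = (477 - (1/2)q_N - (1/2)q_S)q_S - 159q_S.
Follower FOC: 318 - (1/2)q_N - q_S = 0, so q_S(q_N) = (318 - (1/2)q_N).
Nimbus substitutes q_S(q_N) into its own profit: π_N = q_N(477 - (1/2)q_N - (318 - (1/2)q_N)/2) - 33q_N = (318 - (1/4)q_N)q_N - 33q_N.
Maximising: ∂π_N/∂q_N = 285 - (1/2)q_N = 0, giving q_N = 570.
Then q_S = (318 - (1/2)·570) = 33.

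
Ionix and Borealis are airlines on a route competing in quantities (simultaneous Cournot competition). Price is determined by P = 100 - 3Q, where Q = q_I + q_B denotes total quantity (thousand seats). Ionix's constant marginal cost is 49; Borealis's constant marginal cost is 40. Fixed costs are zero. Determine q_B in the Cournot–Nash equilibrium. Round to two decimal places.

Ionix's profit: π_I = (100 - 3Q)q_I - (49q_I). Setting ∂π_I/∂q_I = 0: 51 - 6q_I - 3(q_B) = 0.
Borealis's first-order condition: 60 - 6q_B - 3(q_I) = 0.
Rearranging gives the reaction functions q_I = (51 - 3q_B)/6 and q_B = (60 - 3q_I)/6.
Solving the pair: q_I = 14/3, q_B = 23/3.

7.67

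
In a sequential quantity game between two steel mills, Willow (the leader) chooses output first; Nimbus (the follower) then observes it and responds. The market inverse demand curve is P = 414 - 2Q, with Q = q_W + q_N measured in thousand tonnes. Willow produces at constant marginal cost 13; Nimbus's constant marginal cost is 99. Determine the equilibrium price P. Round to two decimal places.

134.75

The follower Nimbus best-responds to any q_W: π_N = (414 - 2Q)q_N - 99q_N.
Follower FOC: 315 - 2q_W - 4q_N = 0, so q_N(q_W) = (315 - 2q_W)/4.
Willow substitutes q_N(q_W) into its own profit: π_W = q_W(414 - 2q_W - (315 - 2q_W)/2) - 13q_W = (513/2 - q_W)q_W - 13q_W.
The leader's first-order condition 487/2 - 2q_W = 0 yields q_W = 487/4.
Then q_N = (315 - 2·(487/4))/4 = 143/8.
Total output Q = 1117/8, so price P = 414 - 2·(1117/8) = 539/4.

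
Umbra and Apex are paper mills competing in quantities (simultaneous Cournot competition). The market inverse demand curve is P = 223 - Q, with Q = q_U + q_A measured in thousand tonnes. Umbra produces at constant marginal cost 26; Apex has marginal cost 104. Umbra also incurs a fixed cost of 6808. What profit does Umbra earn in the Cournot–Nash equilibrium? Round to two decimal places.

1594.78

Umbra's profit: π_U = (223 - Q)q_U - (26q_U). Setting ∂π_U/∂q_U = 0: 197 - 2q_U - (q_A) = 0.
Apex's first-order condition: 119 - 2q_A - (q_U) = 0.
So q_U = (197 - q_A)/2 and q_A = (119 - q_U)/2.
Substituting one into the other gives q_U = 275/3 and q_A = 41/3.
Price P = 223 - 316/3 = 353/3.
Umbra's profit: (353/3 - 26)·(275/3) - 6808 = 1594.7778.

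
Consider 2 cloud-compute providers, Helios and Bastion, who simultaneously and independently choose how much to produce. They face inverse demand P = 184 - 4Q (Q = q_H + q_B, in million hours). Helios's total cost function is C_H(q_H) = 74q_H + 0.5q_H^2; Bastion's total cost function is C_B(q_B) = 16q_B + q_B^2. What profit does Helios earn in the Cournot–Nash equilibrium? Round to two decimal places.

Helios's profit: π_H = (184 - 4Q)q_H - (74q_H + (1/2)q_H²). Setting ∂π_H/∂q_H = 0: 110 - 9q_H - 4(q_B) = 0.
Bastion's profit: π_B = (184 - 4Q)q_B - (16q_B + q_B²). Setting ∂π_B/∂q_B = 0: 168 - 10q_B - 4(q_H) = 0.
So q_H = (110 - 4q_B)/9 and q_B = (168 - 4q_H)/10.
Substituting one into the other gives q_H = 214/37 and q_B = 536/37.
Price P = 184 - 4·(750/37) = 102.9189.
Helios's profit: 102.9189·(214/37) - 74·(214/37) - (1/2)(214/37)² = 150.5347.

150.53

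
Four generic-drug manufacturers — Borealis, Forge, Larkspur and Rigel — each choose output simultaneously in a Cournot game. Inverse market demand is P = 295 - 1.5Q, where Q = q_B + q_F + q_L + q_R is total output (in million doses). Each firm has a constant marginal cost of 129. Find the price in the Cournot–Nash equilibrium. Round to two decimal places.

162.20

Each firm earns π_i = (295 - 1.5Q)q_i - 129q_i.
Setting ∂π_i/∂q_i = 0 with rivals' quantities fixed: 166 - 3q_i - (3/2)·Σ_{j≠i} q_j = 0.
By symmetry each firm produces the same amount; substituting Σ_{j≠i} q_j = 3q_i yields q_i = 166/(15/2) = 332/15.
Total output Q = 1328/15, so price P = 295 - (3/2)·(1328/15) = 811/5.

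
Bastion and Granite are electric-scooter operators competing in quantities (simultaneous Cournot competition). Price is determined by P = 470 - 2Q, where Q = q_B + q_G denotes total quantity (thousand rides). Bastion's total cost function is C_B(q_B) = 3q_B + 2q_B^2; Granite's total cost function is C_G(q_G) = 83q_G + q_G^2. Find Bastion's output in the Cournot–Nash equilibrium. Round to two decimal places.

46.09

Bastion's profit: π_B = (470 - 2Q)q_B - (3q_B + 2q_B²). Setting ∂π_B/∂q_B = 0: 467 - 8q_B - 2(q_G) = 0.
Granite's profit: π_G = (470 - 2Q)q_G - (83q_G + q_G²). Setting ∂π_G/∂q_G = 0: 387 - 6q_G - 2(q_B) = 0.
Best responses: q_B = (467 - 2q_G)/8, q_G = (387 - 2q_B)/6.
Solving the pair: q_B = 507/11, q_G = 1081/22.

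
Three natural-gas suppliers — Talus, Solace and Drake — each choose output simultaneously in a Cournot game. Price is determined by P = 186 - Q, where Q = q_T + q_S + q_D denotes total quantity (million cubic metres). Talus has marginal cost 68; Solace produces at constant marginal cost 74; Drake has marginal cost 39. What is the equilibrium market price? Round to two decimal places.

91.75

Talus's profit: π_T = (186 - Q)q_T - (68q_T). Setting ∂π_T/∂q_T = 0: 118 - 2q_T - (q_S + q_D) = 0.
Solace's profit: π_S = (186 - Q)q_S - (74q_S). Setting ∂π_S/∂q_S = 0: 112 - 2q_S - (q_T + q_D) = 0.
Drake's first-order condition: 147 - 2q_D - (q_T + q_S) = 0.
Adding the 3 conditions: 377 − 2Q − 2Q = 0, i.e. Q = 377/4.
Back-substituting: q_T = (118 − 377/4) = 95/4, q_S = (112 − 377/4) = 71/4, q_D = (147 − 377/4) = 211/4.
Total output Q = 377/4, so price P = 186 - 377/4 = 367/4.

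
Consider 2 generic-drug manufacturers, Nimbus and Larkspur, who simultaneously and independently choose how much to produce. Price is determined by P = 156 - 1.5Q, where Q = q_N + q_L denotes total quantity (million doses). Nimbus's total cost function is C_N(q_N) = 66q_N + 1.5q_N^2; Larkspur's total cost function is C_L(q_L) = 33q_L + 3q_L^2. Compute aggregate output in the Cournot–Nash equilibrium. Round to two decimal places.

Nimbus's profit: π_N = (156 - 1.5Q)q_N - (66q_N + (3/2)q_N²). Setting ∂π_N/∂q_N = 0: 90 - 6q_N - (3/2)(q_L) = 0.
Larkspur's profit: π_L = (156 - 1.5Q)q_L - (33q_L + 3q_L²). Setting ∂π_L/∂q_L = 0: 123 - 9q_L - (3/2)(q_N) = 0.
So q_N = (90 - (3/2)q_L)/6 and q_L = (123 - (3/2)q_N)/9.
Substituting one into the other gives q_N = 278/23 and q_L = 268/23.
Total output Q = 278/23 + 268/23 = 546/23.

23.74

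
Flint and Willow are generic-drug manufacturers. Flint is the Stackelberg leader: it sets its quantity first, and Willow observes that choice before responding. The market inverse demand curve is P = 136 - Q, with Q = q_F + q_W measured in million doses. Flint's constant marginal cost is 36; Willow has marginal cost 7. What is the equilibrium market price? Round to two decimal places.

The follower Willow best-responds to any q_F: π_W = (136 - Q)q_W - 7q_W.
Follower FOC: 129 - q_F - 2q_W = 0, so q_W(q_F) = (129 - q_F)/2.
The leader anticipates this reaction. Substituting into P = 136 - Q gives P = 143/2 - (1/2)q_F, so π_F = (143/2 - (1/2)q_F)q_F - 36q_F.
The leader's first-order condition 71/2 - q_F = 0 yields q_F = 71/2.
Then q_W = (129 - 71/2)/2 = 187/4.
Total output Q = 329/4, so price P = 136 - 329/4 = 215/4.

53.75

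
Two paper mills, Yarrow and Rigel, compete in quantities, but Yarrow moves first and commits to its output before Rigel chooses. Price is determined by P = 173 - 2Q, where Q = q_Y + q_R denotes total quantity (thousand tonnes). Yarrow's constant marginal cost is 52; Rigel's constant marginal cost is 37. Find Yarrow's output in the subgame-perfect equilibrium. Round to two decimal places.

The follower Rigel best-responds to any q_Y: π_R = (173 - 2Q)q_R - 37q_R.
∂π_R/∂q_R = 136 - 2q_Y - 4q_R = 0 gives the reaction function q_R = (136 - 2q_Y)/4.
Yarrow substitutes q_R(q_Y) into its own profit: π_Y = q_Y(173 - 2q_Y - (136 - 2q_Y)/2) - 52q_Y = (105 - q_Y)q_Y - 52q_Y.
Leader FOC: 53 - 2q_Y = 0, so q_Y = 53/2.
Then q_R = (136 - 2·(53/2))/4 = 83/4.

26.50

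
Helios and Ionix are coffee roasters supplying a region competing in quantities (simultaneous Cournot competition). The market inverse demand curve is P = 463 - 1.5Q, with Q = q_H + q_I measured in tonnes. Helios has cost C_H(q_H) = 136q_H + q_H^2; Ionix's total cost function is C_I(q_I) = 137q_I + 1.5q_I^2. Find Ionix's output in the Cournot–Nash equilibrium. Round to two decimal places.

41.06

Helios's profit: π_H = (463 - 1.5Q)q_H - (136q_H + q_H²). Setting ∂π_H/∂q_H = 0: 327 - 5q_H - (3/2)(q_I) = 0.
Ionix's profit: π_I = (463 - 1.5Q)q_I - (137q_I + (3/2)q_I²). Setting ∂π_I/∂q_I = 0: 326 - 6q_I - (3/2)(q_H) = 0.
Best responses: q_H = (327 - (3/2)q_I)/5, q_I = (326 - (3/2)q_H)/6.
Substituting one into the other gives q_H = 1964/37 and q_I = 41.0631.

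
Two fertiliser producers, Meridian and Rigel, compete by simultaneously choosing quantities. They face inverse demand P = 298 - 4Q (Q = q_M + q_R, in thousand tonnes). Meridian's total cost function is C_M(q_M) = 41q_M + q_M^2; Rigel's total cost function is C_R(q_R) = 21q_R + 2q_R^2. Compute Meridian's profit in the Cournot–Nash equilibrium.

1805

Meridian's profit: π_M = (298 - 4Q)q_M - (41q_M + q_M²). Setting ∂π_M/∂q_M = 0: 257 - 10q_M - 4(q_R) = 0.
Rigel's first-order condition: 277 - 12q_R - 4(q_M) = 0.
Best responses: q_M = (257 - 4q_R)/10, q_R = (277 - 4q_M)/12.
Substituting one into the other gives q_M = 19 and q_R = 67/4.
Price P = 298 - 4·(143/4) = 155.
Meridian's profit: 155·19 - 41·19 - 19² = 1805.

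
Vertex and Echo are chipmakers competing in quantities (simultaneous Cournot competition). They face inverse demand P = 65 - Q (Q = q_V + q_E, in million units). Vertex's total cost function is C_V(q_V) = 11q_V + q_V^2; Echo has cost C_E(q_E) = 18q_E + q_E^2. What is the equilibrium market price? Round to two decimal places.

44.80

Vertex's profit: π_V = (65 - Q)q_V - (11q_V + q_V²). Setting ∂π_V/∂q_V = 0: 54 - 4q_V - (q_E) = 0.
Echo's profit: π_E = (65 - Q)q_E - (18q_E + q_E²). Setting ∂π_E/∂q_E = 0: 47 - 4q_E - (q_V) = 0.
Rearranging gives the reaction functions q_V = (54 - q_E)/4 and q_E = (47 - q_V)/4.
Solving the pair: q_V = 169/15, q_E = 134/15.
Total output Q = 101/5, so price P = 65 - 101/5 = 224/5.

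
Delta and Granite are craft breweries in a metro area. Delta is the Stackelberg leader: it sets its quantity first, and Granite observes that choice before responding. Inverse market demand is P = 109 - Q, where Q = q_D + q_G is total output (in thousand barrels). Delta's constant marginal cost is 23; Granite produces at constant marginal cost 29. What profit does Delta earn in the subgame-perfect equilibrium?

The follower Granite best-responds to any q_D: π_G = (109 - Q)q_G - 29q_G.
Follower FOC: 80 - q_D - 2q_G = 0, so q_G(q_D) = (80 - q_D)/2.
Delta substitutes q_G(q_D) into its own profit: π_D = q_D(109 - q_D - (80 - q_D)/2) - 23q_D = (69 - (1/2)q_D)q_D - 23q_D.
Leader FOC: 46 - q_D = 0, so q_D = 46.
Then q_G = (80 - 46)/2 = 17.
Price P = 109 - 63 = 46.
Delta's profit: (46 - 23)·46 = 1058.

1058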